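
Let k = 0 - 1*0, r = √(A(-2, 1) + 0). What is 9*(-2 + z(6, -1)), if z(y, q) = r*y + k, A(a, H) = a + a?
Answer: -18 + 108*I ≈ -18.0 + 108.0*I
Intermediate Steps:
A(a, H) = 2*a
r = 2*I (r = √(2*(-2) + 0) = √(-4 + 0) = √(-4) = 2*I ≈ 2.0*I)
k = 0 (k = 0 + 0 = 0)
z(y, q) = 2*I*y (z(y, q) = (2*I)*y + 0 = 2*I*y + 0 = 2*I*y)
9*(-2 + z(6, -1)) = 9*(-2 + 2*I*6) = 9*(-2 + 12*I) = -18 + 108*I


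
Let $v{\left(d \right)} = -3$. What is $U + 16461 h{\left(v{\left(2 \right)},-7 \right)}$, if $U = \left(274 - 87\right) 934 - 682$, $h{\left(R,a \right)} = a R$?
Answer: $519657$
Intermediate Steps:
$h{\left(R,a \right)} = R a$
$U = 173976$ ($U = \left(274 - 87\right) 934 - 682 = 187 \cdot 934 - 682 = 174658 - 682 = 173976$)
$U + 16461 h{\left(v{\left(2 \right)},-7 \right)} = 173976 + 16461 \left(\left(-3\right) \left(-7\right)\right) = 173976 + 16461 \cdot 21 = 173976 + 345681 = 519657$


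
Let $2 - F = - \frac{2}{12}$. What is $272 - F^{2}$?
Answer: $\frac{9623}{36} \approx 267.31$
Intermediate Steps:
$F = \frac{13}{6}$ ($F = 2 - - \frac{2}{12} = 2 - \left(-2\right) \frac{1}{12} = 2 - - \frac{1}{6} = 2 + \frac{1}{6} = \frac{13}{6} \approx 2.1667$)
$272 - F^{2} = 272 - \left(\frac{13}{6}\right)^{2} = 272 - \frac{169}{36} = \frac{9623}{36}$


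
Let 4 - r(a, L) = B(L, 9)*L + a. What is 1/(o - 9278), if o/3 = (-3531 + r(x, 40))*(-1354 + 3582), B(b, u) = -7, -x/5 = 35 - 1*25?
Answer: -1/21378026 ≈ -4.6777e-8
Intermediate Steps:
x = -50 (x = -5*(35 - 1*25) = -5*(35 - 25) = -5*10 = -50)
r(a, L) = 4 - a + 7*L (r(a, L) = 4 - (-7*L + a) = 4 - (a - 7*L) = 4 + (-a + 7*L) = 4 - a + 7*L)
o = -21368748 (o = 3*((-3531 + (4 - 1*(-50) + 7*40))*(-1354 + 3582)) = 3*((-3531 + (4 + 50 + 280))*2228) = 3*((-3531 + 334)*2228) = 3*(-3197*2228) = 3*(-7122916) = -21368748)
1/(o - 9278) = 1/(-21368748 - 9278) = 1/(-21378026) = -1/21378026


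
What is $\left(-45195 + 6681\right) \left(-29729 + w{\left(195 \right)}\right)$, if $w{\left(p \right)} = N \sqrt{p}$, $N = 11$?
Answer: $1144982706 - 423654 \sqrt{195} \approx 1.1391 \cdot 10^{9}$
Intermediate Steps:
$w{\left(p \right)} = 11 \sqrt{p}$
$\left(-45195 + 6681\right) \left(-29729 + w{\left(195 \right)}\right) = \left(-45195 + 6681\right) \left(-29729 + 11 \sqrt{195}\right) = - 38514 \left(-29729 + 11 \sqrt{195}\right) = 1144982706 - 423654 \sqrt{195}$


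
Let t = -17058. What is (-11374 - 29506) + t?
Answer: -57938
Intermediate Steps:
(-11374 - 29506) + t = (-11374 - 29506) - 17058 = -40880 - 17058 = -57938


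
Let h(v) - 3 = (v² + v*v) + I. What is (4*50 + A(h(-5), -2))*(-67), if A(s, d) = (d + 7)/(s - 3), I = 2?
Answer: -697135/52 ≈ -13406.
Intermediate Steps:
h(v) = 5 + 2*v² (h(v) = 3 + ((v² + v*v) + 2) = 3 + ((v² + v²) + 2) = 3 + (2*v² + 2) = 3 + (2 + 2*v²) = 5 + 2*v²)
A(s, d) = (7 + d)/(-3 + s)
(4*50 + A(h(-5), -2))*(-67) = (4*50 + (7 - 2)/(-3 + (5 + 2*(-5)²)))*(-67) = (200 + 5/(-3 + (5 + 2*25)))*(-67) = (200 + 5/(-3 + (5 + 50)))*(-67) = (200 + 5/(-3 + 55))*(-67) = (200 + 5/52)*(-67) = (10405/52)*(-67) = -697135/52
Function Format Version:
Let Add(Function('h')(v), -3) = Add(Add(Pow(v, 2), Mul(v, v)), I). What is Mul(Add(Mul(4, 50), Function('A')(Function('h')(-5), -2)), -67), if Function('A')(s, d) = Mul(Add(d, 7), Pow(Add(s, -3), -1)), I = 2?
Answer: Rational(-697135, 52) ≈ -13406.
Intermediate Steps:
Function('h')(v) = Add(5, Mul(2, Pow(v, 2))) (Function('h')(v) = Add(3, Add(Add(Pow(v, 2), Mul(v, v)), 2)) = Add(3, Add(Add(Pow(v, 2), Pow(v, 2)), 2)) = Add(3, Add(Mul(2, Pow(v, 2)), 2)) = Add(3, Add(2, Mul(2, Pow(v, 2)))) = Add(5, Mul(2, Pow(v, 2))))
Function('A')(s, d) = Mul(Pow(Add(-3, s), -1), Add(7, d)) (Function('A')(s, d) = Mul(Add(7, d), Pow(Add(-3, s), -1)) = Mul(Pow(Add(-3, s), -1), Add(7, d)))
Mul(Add(Mul(4, 50), Function('A')(Function('h')(-5), -2)), -67) = Mul(Add(Mul(4, 50), Mul(Pow(Add(-3, Add(5, Mul(2, Pow(-5, 2)))), -1), Add(7, -2))), -67) = Mul(Add(200, Mul(Pow(Add(-3, Add(5, Mul(2, 25))), -1), 5)), -67) = Mul(Add(200, Mul(Pow(Add(-3, Add(5, 50)), -1), 5)), -67) = Mul(Add(200, Mul(Pow(Add(-3, 55), -1), 5)), -67) = Mul(Add(200, Mul(Pow(52, -1), 5)), -67) = Mul(Add(200, Mul(Rational(1, 52), 5)), -67) = Mul(Add(200, Rational(5, 52)), -67) = Mul(Rational(10405, 52), -67) = Rational(-697135, 52)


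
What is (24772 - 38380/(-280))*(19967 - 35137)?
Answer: -2645094295/7 ≈ -3.7787e+8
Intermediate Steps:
(24772 - 38380/(-280))*(19967 - 35137) = (24772 - 38380*(-1/280))*(-15170) = (24772 + 1919/14)*(-15170) = (348727/14)*(-15170) = -2645094295/7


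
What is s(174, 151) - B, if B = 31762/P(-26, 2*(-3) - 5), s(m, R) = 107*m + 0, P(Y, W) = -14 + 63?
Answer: 880520/49 ≈ 17970.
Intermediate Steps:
P(Y, W) = 49
s(m, R) = 107*m
B = 31762/49 ≈ 648.20
s(174, 151) - B = 107*174 - 1*31762/49 = 18618 - 31762/49 = 880520/49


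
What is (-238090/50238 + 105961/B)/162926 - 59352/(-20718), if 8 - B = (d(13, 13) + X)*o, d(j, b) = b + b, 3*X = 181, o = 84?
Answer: 97749830990949715/34122945025613736 ≈ 2.8646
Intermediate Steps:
X = 181/3 (X = (1/3)*181 = 181/3 ≈ 60.333)
d(j, b) = 2*b
B = -7244 (B = 8 - (2*13 + 181/3)*84 = 8 - (26 + 181/3)*84 = 8 - 259*84/3 = 8 - 1*7252 = 8 - 7252 = -7244)
(-238090/50238 + 105961/B)/162926 - 59352/(-20718) = (-238090/50238 + 105961/(-7244))/162926 - 59352/(-20718) = (-238090*1/50238 + 105961*(-1/7244))*(1/162926) - 59352*(-1/20718) = (-119045/25119 - 105961/7244)*(1/162926) + 9892/3453 = -3523996339/181962036*1/162926 + 9892/3453 = -3523996339/29646346677336 + 9892/3453 = 97749830990949715/34122945025613736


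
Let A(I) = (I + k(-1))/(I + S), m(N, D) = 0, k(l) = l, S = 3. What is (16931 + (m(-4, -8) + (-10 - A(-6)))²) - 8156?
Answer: 80344/9 ≈ 8927.1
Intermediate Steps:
A(I) = (-1 + I)/(3 + I) (A(I) = (I - 1)/(I + 3) = (-1 + I)/(3 + I))
(16931 + (m(-4, -8) + (-10 - A(-6)))²) - 8156 = (16931 + (0 + (-10 - (-1 - 6)/(3 - 6)))²) - 8156 = (16931 + (0 + (-10 - (-7)/(-3)))²) - 8156 = (16931 + (0 + (-10 - (-1)*(-7)/3))²) - 8156 = (16931 + (0 + (-10 - 1*7/3))²) - 8156 = (16931 + (0 + (-10 - 7/3))²) - 8156 = (16931 + (0 - 37/3)²) - 8156 = (16931 + (-37/3)²) - 8156 = (16931 + 1369/9) - 8156 = 153748/9 - 8156 = 80344/9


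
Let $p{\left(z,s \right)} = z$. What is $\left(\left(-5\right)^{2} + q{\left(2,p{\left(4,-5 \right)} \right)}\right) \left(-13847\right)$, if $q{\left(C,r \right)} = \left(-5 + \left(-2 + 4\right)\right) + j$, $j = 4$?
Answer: $-360022$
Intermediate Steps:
$q{\left(C,r \right)} = 1$ ($q{\left(C,r \right)} = \left(-5 + \left(-2 + 4\right)\right) + 4 = \left(-5 + 2\right) + 4 = -3 + 4 = 1$)
$\left(\left(-5\right)^{2} + q{\left(2,p{\left(4,-5 \right)} \right)}\right) \left(-13847\right) = \left(\left(-5\right)^{2} + 1\right) \left(-13847\right) = \left(25 + 1\right) \left(-13847\right) = 26 \left(-13847\right) = -360022$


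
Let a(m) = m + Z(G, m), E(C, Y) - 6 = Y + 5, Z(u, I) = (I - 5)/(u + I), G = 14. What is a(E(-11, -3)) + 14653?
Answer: 322545/22 ≈ 14661.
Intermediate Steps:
Z(u, I) = (-5 + I)/(I + u)
E(C, Y) = 11 + Y (E(C, Y) = 6 + (Y + 5) = 6 + (5 + Y) = 11 + Y)
a(m) = m + (-5 + m)/(14 + m) (a(m) = m + (-5 + m)/(m + 14) = m + (-5 + m)/(14 + m))
a(E(-11, -3)) + 14653 = (-5 + (11 - 3) + (11 - 3)*(14 + (11 - 3)))/(14 + (11 - 3)) + 14653 = (-5 + 8 + 8*(14 + 8))/(14 + 8) + 14653 = (-5 + 8 + 8*22)/22 + 14653 = (-5 + 8 + 176)/22 + 14653 = (1/22)*179 + 14653 = 179/22 + 14653 = 322545/22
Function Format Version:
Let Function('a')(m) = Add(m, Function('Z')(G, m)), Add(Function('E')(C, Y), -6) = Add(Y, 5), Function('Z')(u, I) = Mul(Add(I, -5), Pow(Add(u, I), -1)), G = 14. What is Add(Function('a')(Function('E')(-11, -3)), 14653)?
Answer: Rational(322545, 22) ≈ 14661.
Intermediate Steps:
Function('Z')(u, I) = Mul(Pow(Add(I, u), -1), Add(-5, I)) (Function('Z')(u, I) = Mul(Add(-5, I), Pow(Add(I, u), -1)) = Mul(Pow(Add(I, u), -1), Add(-5, I)))
Function('E')(C, Y) = Add(11, Y) (Function('E')(C, Y) = Add(6, Add(Y, 5)) = Add(6, Add(5, Y)) = Add(11, Y))
Function('a')(m) = Add(m, Mul(Pow(Add(14, m), -1), Add(-5, m))) (Function('a')(m) = Add(m, Mul(Pow(Add(m, 14), -1), Add(-5, m))) = Add(m, Mul(Pow(Add(14, m), -1), Add(-5, m))))
Add(Function('a')(Function('E')(-11, -3)), 14653) = Add(Mul(Pow(Add(14, Add(11, -3)), -1), Add(-5, Add(11, -3), Mul(Add(11, -3), Add(14, Add(11, -3))))), 14653) = Add(Mul(Pow(Add(14, 8), -1), Add(-5, 8, Mul(8, Add(14, 8)))), 14653) = Add(Mul(Pow(22, -1), Add(-5, 8, Mul(8, 22))), 14653) = Add(Mul(Rational(1, 22), Add(-5, 8, 176)), 14653) = Add(Mul(Rational(1, 22), 179), 14653) = Add(Rational(179, 22), 14653) = Rational(322545, 22)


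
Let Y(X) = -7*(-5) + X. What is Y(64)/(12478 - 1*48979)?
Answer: -33/12167 ≈ -0.0027123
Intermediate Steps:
Y(X) = 35 + X
Y(64)/(12478 - 1*48979) = (35 + 64)/(12478 - 1*48979) = 99/(12478 - 48979) = 99/(-36501) = 99*(-1/36501) = -33/12167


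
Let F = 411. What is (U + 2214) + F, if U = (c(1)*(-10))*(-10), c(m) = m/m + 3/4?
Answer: 2800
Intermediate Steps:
c(m) = 7/4 (c(m) = 1 + 3*(¼) = 1 + ¾ = 7/4)
U = 175 (U = ((7/4)*(-10))*(-10) = -35/2*(-10) = 175)
(U + 2214) + F = (175 + 2214) + 411 = 2389 + 411 = 2800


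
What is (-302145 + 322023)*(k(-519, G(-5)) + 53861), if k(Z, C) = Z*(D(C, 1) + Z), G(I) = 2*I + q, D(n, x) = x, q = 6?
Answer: 6414690234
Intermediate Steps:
G(I) = 6 + 2*I (G(I) = 2*I + 6 = 6 + 2*I)
k(Z, C) = Z*(1 + Z)
(-302145 + 322023)*(k(-519, G(-5)) + 53861) = (-302145 + 322023)*(-519*(1 - 519) + 53861) = 19878*(-519*(-518) + 53861) = 19878*(268842 + 53861) = 19878*322703 = 6414690234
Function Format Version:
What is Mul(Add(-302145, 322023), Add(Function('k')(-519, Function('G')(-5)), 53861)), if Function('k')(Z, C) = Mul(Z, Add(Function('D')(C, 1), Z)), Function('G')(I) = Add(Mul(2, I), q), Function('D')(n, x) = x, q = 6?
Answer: 6414690234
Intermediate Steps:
Function('G')(I) = Add(6, Mul(2, I)) (Function('G')(I) = Add(Mul(2, I), 6) = Add(6, Mul(2, I)))
Function('k')(Z, C) = Mul(Z, Add(1, Z))
Mul(Add(-302145, 322023), Add(Function('k')(-519, Function('G')(-5)), 53861)) = Mul(Add(-302145, 322023), Add(Mul(-519, Add(1, -519)), 53861)) = Mul(19878, Add(Mul(-519, -518), 53861)) = Mul(19878, Add(268842, 53861)) = Mul(19878, 322703) = 6414690234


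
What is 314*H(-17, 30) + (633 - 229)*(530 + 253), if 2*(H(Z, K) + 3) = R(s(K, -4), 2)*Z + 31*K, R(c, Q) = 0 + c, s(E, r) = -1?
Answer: 464069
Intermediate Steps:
R(c, Q) = c
H(Z, K) = -3 - Z/2 + 31*K/2 (H(Z, K) = -3 + (-Z + 31*K)/2 = -3 + (-Z/2 + 31*K/2) = -3 - Z/2 + 31*K/2)
314*H(-17, 30) + (633 - 229)*(530 + 253) = 314*(-3 - 1/2*(-17) + (31/2)*30) + (633 - 229)*(530 + 253) = 314*(-3 + 17/2 + 465) + 404*783 = 314*(941/2) + 316332 = 147737 + 316332 = 464069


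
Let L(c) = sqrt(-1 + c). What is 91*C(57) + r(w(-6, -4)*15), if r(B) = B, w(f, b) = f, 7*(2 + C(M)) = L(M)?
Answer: -272 + 26*sqrt(14) ≈ -174.72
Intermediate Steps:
C(M) = -2 + sqrt(-1 + M)/7
91*C(57) + r(w(-6, -4)*15) = 91*(-2 + sqrt(-1 + 57)/7) - 6*15 = 91*(-2 + sqrt(56)/7) - 90 = 91*(-2 + (2*sqrt(14))/7) - 90 = 91*(-2 + 2*sqrt(14)/7) - 90 = (-182 + 26*sqrt(14)) - 90 = -272 + 26*sqrt(14)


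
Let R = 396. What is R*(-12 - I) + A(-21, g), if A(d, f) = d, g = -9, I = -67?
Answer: 21759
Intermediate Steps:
R*(-12 - I) + A(-21, g) = 396*(-12 - 1*(-67)) - 21 = 396*(-12 + 67) - 21 = 396*55 - 21 = 21780 - 21 = 21759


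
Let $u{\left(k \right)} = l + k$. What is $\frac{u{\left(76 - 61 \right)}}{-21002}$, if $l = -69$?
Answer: $\frac{27}{10501} \approx 0.0025712$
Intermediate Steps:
$u{\left(k \right)} = -69 + k$
$\frac{u{\left(76 - 61 \right)}}{-21002} = \frac{-69 + \left(76 - 61\right)}{-21002} = \left(-69 + 15\right) \left(- \frac{1}{21002}\right) = \left(-54\right) \left(- \frac{1}{21002}\right) = \frac{27}{10501}$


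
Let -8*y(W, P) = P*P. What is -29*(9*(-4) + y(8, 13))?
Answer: 13253/8 ≈ 1656.6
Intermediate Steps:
y(W, P) = -P²/8 (y(W, P) = -P*P/8 = -P²/8)
-29*(9*(-4) + y(8, 13)) = -29*(9*(-4) - ⅛*13²) = -29*(-36 - ⅛*169) = -29*(-36 - 169/8) = -29*(-457/8) = 13253/8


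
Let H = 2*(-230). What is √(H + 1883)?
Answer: √1423 ≈ 37.723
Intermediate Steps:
H = -460
√(H + 1883) = √(-460 + 1883) = √1423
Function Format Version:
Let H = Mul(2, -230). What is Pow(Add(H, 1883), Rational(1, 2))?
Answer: Pow(1423, Rational(1, 2)) ≈ 37.723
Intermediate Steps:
H = -460
Pow(Add(H, 1883), Rational(1, 2)) = Pow(Add(-460, 1883), Rational(1, 2)) = Pow(1423, Rational(1, 2))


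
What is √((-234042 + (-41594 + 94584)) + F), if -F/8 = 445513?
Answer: 2*I*√936289 ≈ 1935.2*I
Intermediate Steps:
F = -3564104 (F = -8*445513 = -3564104)
√((-234042 + (-41594 + 94584)) + F) = √((-234042 + (-41594 + 94584)) - 3564104) = √((-234042 + 52990) - 3564104) = √(-181052 - 3564104) = √(-3745156) = 2*I*√936289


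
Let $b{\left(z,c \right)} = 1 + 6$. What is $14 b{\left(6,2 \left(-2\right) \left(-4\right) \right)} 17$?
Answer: $1666$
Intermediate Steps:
$b{\left(z,c \right)} = 7$
$14 b{\left(6,2 \left(-2\right) \left(-4\right) \right)} 17 = 14 \cdot 7 \cdot 17 = 98 \cdot 17 = 1666$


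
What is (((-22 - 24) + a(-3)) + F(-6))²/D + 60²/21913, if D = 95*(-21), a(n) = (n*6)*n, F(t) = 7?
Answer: 150105/2914429 ≈ 0.051504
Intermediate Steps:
a(n) = 6*n² (a(n) = (6*n)*n = 6*n²)
D = -1995
(((-22 - 24) + a(-3)) + F(-6))²/D + 60²/21913 = (((-22 - 24) + 6*(-3)²) + 7)²/(-1995) + 60²/21913 = ((-46 + 6*9) + 7)²*(-1/1995) + 3600*(1/21913) = ((-46 + 54) + 7)²*(-1/1995) + 3600/21913 = (8 + 7)²*(-1/1995) + 3600/21913 = 15²*(-1/1995) + 3600/21913 = 225*(-1/1995) + 3600/21913 = -15/133 + 3600/21913 = 150105/2914429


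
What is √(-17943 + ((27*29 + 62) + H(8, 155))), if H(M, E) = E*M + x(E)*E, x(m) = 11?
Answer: I*√14153 ≈ 118.97*I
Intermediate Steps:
H(M, E) = 11*E + E*M (H(M, E) = E*M + 11*E = 11*E + E*M)
√(-17943 + ((27*29 + 62) + H(8, 155))) = √(-17943 + ((27*29 + 62) + 155*(11 + 8))) = √(-17943 + ((783 + 62) + 155*19)) = √(-17943 + (845 + 2945)) = √(-17943 + 3790) = √(-14153) = I*√14153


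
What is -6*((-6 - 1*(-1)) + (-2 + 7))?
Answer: 0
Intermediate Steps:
-6*((-6 - 1*(-1)) + (-2 + 7)) = -6*((-6 + 1) + 5) = -6*(-5 + 5) = -6*0 = 0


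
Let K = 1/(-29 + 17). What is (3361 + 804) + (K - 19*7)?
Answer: 48383/12 ≈ 4031.9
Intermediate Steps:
K = -1/12 (K = 1/(-12) = -1/12 ≈ -0.083333)
(3361 + 804) + (K - 19*7) = (3361 + 804) + (-1/12 - 19*7) = 4165 + (-1/12 - 133) = 4165 - 1597/12 = 48383/12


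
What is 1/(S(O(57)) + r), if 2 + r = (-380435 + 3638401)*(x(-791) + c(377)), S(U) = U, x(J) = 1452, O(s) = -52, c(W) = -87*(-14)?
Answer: 1/8698769166 ≈ 1.1496e-10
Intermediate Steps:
c(W) = 1218
r = 8698769218 (r = -2 + (-380435 + 3638401)*(1452 + 1218) = -2 + 3257966*2670 = -2 + 8698769220 = 8698769218)
1/(S(O(57)) + r) = 1/(-52 + 8698769218) = 1/8698769166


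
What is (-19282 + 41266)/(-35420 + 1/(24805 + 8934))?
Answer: -741718176/1195035379 ≈ -0.62067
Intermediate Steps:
(-19282 + 41266)/(-35420 + 1/(24805 + 8934)) = 21984/(-35420 + 1/33739) = 21984/(-1195035379/33739) = 21984*(-33739/1195035379) = -741718176/1195035379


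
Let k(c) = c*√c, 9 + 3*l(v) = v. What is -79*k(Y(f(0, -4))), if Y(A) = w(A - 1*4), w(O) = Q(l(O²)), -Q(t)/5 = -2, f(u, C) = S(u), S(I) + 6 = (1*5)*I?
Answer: -790*√10 ≈ -2498.2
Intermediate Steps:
S(I) = -6 + 5*I (S(I) = -6 + (1*5)*I = -6 + 5*I)
f(u, C) = -6 + 5*u
l(v) = -3 + v/3
Q(t) = 10 (Q(t) = -5*(-2) = 10)
w(O) = 10
Y(A) = 10
k(c) = c^(3/2)
-79*k(Y(f(0, -4))) = -790*√10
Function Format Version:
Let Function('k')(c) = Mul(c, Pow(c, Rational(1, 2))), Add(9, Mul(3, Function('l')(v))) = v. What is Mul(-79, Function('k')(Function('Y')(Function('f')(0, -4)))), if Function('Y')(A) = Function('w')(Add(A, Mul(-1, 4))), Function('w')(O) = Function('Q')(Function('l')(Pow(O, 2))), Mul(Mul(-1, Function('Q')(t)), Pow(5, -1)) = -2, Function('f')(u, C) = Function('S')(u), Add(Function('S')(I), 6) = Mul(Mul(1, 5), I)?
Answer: Mul(-790, Pow(10, Rational(1, 2))) ≈ -2498.2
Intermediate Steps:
Function('S')(I) = Add(-6, Mul(5, I)) (Function('S')(I) = Add(-6, Mul(Mul(1, 5), I)) = Add(-6, Mul(5, I)))
Function('f')(u, C) = Add(-6, Mul(5, u))
Function('l')(v) = Add(-3, Mul(Rational(1, 3), v))
Function('Q')(t) = 10 (Function('Q')(t) = Mul(-5, -2) = 10)
Function('w')(O) = 10
Function('Y')(A) = 10
Function('k')(c) = Pow(c, Rational(3, 2))
Mul(-79, Function('k')(Function('Y')(Function('f')(0, -4)))) = Mul(-79, Pow(10, Rational(3, 2))) = Mul(-79, Mul(10, Pow(10, Rational(1, 2)))) = Mul(-790, Pow(10, Rational(1, 2)))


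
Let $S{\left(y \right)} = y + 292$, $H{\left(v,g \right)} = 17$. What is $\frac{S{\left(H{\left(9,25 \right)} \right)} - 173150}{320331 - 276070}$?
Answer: $- \frac{172841}{44261} \approx -3.905$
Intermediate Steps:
$S{\left(y \right)} = 292 + y$
$\frac{S{\left(H{\left(9,25 \right)} \right)} - 173150}{320331 - 276070} = \frac{\left(292 + 17\right) - 173150}{320331 - 276070} = \frac{309 - 173150}{44261} = \left(-172841\right) \frac{1}{44261} = - \frac{172841}{44261}$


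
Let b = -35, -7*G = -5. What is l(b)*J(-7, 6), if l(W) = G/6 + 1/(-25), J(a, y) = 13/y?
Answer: 1079/6300 ≈ 0.17127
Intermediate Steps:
G = 5/7 (G = -1/7*(-5) = 5/7 ≈ 0.71429)
l(W) = 83/1050 (l(W) = (5/7)/6 + 1/(-25) = (5/7)*(1/6) + 1*(-1/25) = 5/42 - 1/25 = 83/1050)
l(b)*J(-7, 6) = 83*(13/6)/1050 = 83*(13*(1/6))/1050 = (83/1050)*(13/6) = 1079/6300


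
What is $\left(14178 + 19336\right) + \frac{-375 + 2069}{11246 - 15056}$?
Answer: $\frac{63843323}{1905} \approx 33514.0$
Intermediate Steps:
$\left(14178 + 19336\right) + \frac{-375 + 2069}{11246 - 15056} = 33514 + \frac{1694}{-3810} = 33514 + 1694 \left(- \frac{1}{3810}\right) = 33514 - \frac{847}{1905} = \frac{63843323}{1905}$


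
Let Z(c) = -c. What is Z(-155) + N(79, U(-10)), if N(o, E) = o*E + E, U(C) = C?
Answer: -645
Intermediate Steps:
N(o, E) = E + E*o (N(o, E) = E*o + E = E + E*o)
Z(-155) + N(79, U(-10)) = -1*(-155) - 10*(1 + 79) = 155 - 10*80 = 155 - 800 = -645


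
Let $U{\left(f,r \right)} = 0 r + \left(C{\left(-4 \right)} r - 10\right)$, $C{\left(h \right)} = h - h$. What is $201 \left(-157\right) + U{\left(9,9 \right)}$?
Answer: $-31567$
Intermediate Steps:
$C{\left(h \right)} = 0$
$U{\left(f,r \right)} = -10$ ($U{\left(f,r \right)} = 0 r - \left(10 + 0 r\right) = 0 + \left(0 - 10\right) = 0 - 10 = -10$)
$201 \left(-157\right) + U{\left(9,9 \right)} = 201 \left(-157\right) - 10 = -31557 - 10 = -31567$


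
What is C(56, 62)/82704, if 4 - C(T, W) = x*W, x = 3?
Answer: -91/41352 ≈ -0.0022006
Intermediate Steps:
C(T, W) = 4 - 3*W
C(56, 62)/82704 = (4 - 3*62)/82704 = (4 - 186)*(1/82704) = -182*1/82704 = -91/41352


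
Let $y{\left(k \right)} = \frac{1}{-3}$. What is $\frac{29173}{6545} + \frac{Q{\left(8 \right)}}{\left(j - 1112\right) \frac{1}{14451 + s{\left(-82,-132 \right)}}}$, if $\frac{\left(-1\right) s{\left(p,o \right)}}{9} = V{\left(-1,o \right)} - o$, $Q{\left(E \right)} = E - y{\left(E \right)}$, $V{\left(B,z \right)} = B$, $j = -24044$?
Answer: $\frac{2499747}{41161505} \approx 0.06073$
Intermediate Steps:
$y{\left(k \right)} = - \frac{1}{3}$
$Q{\left(E \right)} = \frac{1}{3} + E$ ($Q{\left(E \right)} = E - - \frac{1}{3} = E + \frac{1}{3} = \frac{1}{3} + E$)
$s{\left(p,o \right)} = 9 + 9 o$ ($s{\left(p,o \right)} = - 9 \left(-1 - o\right) = 9 + 9 o$)
$\frac{29173}{6545} + \frac{Q{\left(8 \right)}}{\left(j - 1112\right) \frac{1}{14451 + s{\left(-82,-132 \right)}}} = \frac{29173}{6545} + \frac{\frac{1}{3} + 8}{\left(-24044 - 1112\right) \frac{1}{14451 + \left(9 + 9 \left(-132\right)\right)}} = 29173 \cdot \frac{1}{6545} + \frac{25}{3 \left(- \frac{25156}{14451 + \left(9 - 1188\right)}\right)} = \frac{29173}{6545} + \frac{25}{3 \left(- \frac{25156}{14451 - 1179}\right)} = \frac{29173}{6545} + \frac{25}{3 \left(- \frac{25156}{13272}\right)} = \frac{29173}{6545} + \frac{25}{3 \left(\left(-25156\right) \frac{1}{13272}\right)} = \frac{29173}{6545} + \frac{25}{3 \left(- \frac{6289}{3318}\right)} = \frac{29173}{6545} + \frac{25}{3} \left(- \frac{3318}{6289}\right) = \frac{29173}{6545} - \frac{27650}{6289} = \frac{2499747}{41161505}$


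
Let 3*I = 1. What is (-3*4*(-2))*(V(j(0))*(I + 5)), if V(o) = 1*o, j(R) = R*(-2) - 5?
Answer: -640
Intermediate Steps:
I = 1/3 (I = (1/3)*1 = 1/3 ≈ 0.33333)
j(R) = -5 - 2*R (j(R) = -2*R - 5 = -5 - 2*R)
V(o) = o
(-3*4*(-2))*(V(j(0))*(I + 5)) = (-3*4*(-2))*((-5 - 2*0)*(1/3 + 5)) = (-12*(-2))*((-5 + 0)*(16/3)) = 24*(-5*16/3) = 24*(-80/3) = -640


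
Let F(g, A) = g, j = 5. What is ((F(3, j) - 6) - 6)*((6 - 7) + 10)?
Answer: -81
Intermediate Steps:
((F(3, j) - 6) - 6)*((6 - 7) + 10) = ((3 - 6) - 6)*((6 - 7) + 10) = (-3 - 6)*(-1 + 10) = -9*9 = -81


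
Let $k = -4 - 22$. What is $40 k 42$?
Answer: $-43680$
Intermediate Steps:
$k = -26$
$40 k 42 = 40 \left(-26\right) 42 = \left(-1040\right) 42 = -43680$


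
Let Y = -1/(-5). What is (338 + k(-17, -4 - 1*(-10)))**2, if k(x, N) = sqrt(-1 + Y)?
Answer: 571216/5 + 1352*I*sqrt(5)/5 ≈ 1.1424e+5 + 604.63*I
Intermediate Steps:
Y = 1/5 (Y = -1*(-1/5) = 1/5 ≈ 0.20000)
k(x, N) = 2*I*sqrt(5)/5 (k(x, N) = sqrt(-1 + 1/5) = sqrt(-4/5) = 2*I*sqrt(5)/5)
(338 + k(-17, -4 - 1*(-10)))**2 = (338 + 2*I*sqrt(5)/5)**2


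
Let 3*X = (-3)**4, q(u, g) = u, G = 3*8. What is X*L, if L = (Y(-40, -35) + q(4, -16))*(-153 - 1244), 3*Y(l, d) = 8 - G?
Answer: 50292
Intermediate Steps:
G = 24
X = 27 (X = (1/3)*(-3)**4 = (1/3)*81 = 27)
Y(l, d) = -16/3 (Y(l, d) = (8 - 1*24)/3 = (8 - 24)/3 = (1/3)*(-16) = -16/3)
L = 5588/3 (L = (-16/3 + 4)*(-153 - 1244) = -4/3*(-1397) = 5588/3 ≈ 1862.7)
X*L = 27*(5588/3) = 50292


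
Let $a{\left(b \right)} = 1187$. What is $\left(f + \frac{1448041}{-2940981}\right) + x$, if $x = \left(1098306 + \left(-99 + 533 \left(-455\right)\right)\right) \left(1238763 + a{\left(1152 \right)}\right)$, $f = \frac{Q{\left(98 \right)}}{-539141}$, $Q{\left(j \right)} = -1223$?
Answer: $\frac{1682349499435619098170382}{1585603437321} \approx 1.061 \cdot 10^{12}$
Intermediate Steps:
$f = \frac{1223}{539141}$ ($f = - \frac{1223}{-539141} = \left(-1223\right) \left(- \frac{1}{539141}\right) = \frac{1223}{539141} \approx 0.0022684$)
$x = 1061015295400$ ($x = \left(1098306 + \left(-99 + 533 \left(-455\right)\right)\right) \left(1238763 + 1187\right) = \left(1098306 - 242614\right) 1239950 = 855692 \cdot 1239950 = 1061015295400$)
$\left(f + \frac{1448041}{-2940981}\right) + x = \left(\frac{1223}{539141} + \frac{1448041}{-2940981}\right) + 1061015295400 = \left(\frac{1223}{539141} + 1448041 \left(- \frac{1}{2940981}\right)\right) + 1061015295400 = \left(\frac{1223}{539141} - \frac{1448041}{2940981}\right) + 1061015295400 = - \frac{777101453018}{1585603437321} + 1061015295400 = \frac{1682349499435619098170382}{1585603437321}$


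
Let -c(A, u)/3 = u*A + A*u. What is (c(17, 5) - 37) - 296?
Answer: -843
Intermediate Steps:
c(A, u) = -6*A*u (c(A, u) = -3*(u*A + A*u) = -3*(A*u + A*u) = -6*A*u)
(c(17, 5) - 37) - 296 = (-6*17*5 - 37) - 296 = (-510 - 37) - 296 = -547 - 296 = -843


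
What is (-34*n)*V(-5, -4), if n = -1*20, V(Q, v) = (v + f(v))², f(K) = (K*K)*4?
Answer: 2448000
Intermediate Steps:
f(K) = 4*K² (f(K) = K²*4 = 4*K²)
V(Q, v) = (v + 4*v²)²
n = -20
(-34*n)*V(-5, -4) = (-34*(-20))*((-4)²*(1 + 4*(-4))²) = 680*(16*(1 - 16)²) = 680*(16*(-15)²) = 680*(16*225) = 680*3600 = 2448000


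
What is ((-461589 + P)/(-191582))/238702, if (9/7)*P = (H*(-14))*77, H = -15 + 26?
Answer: 4237307/411579059076 ≈ 1.0295e-5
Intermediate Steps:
H = 11
P = -83006/9 (P = 7*((11*(-14))*77)/9 = 7*(-154*77)/9 = (7/9)*(-11858) = -83006/9 ≈ -9222.9)
((-461589 + P)/(-191582))/238702 = ((-461589 - 83006/9)/(-191582))/238702 = -4237307/9*(-1/191582)*(1/238702) = (4237307/1724238)*(1/238702) = 4237307/411579059076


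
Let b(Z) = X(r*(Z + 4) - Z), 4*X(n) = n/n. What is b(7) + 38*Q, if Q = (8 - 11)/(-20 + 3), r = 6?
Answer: 473/68 ≈ 6.9559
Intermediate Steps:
Q = 3/17 (Q = -3/(-17) = -3*(-1/17) = 3/17 ≈ 0.17647)
X(n) = ¼ (X(n) = (n/n)/4 = (¼)*1 = ¼)
b(Z) = ¼
b(7) + 38*Q = ¼ + 38*(3/17) = ¼ + 114/17 = 473/68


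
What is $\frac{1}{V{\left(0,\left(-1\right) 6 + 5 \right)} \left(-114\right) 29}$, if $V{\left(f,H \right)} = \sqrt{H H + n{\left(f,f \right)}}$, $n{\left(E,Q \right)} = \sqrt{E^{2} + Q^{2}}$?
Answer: $- \frac{1}{3306} \approx -0.00030248$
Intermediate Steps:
$V{\left(f,H \right)} = \sqrt{H^{2} + \sqrt{2} \sqrt{f^{2}}}$ ($V{\left(f,H \right)} = \sqrt{H H + \sqrt{f^{2} + f^{2}}} = \sqrt{H^{2} + \sqrt{2 f^{2}}} = \sqrt{H^{2} + \sqrt{2} \sqrt{f^{2}}}$)
$\frac{1}{V{\left(0,\left(-1\right) 6 + 5 \right)} \left(-114\right) 29} = \frac{1}{\sqrt{\left(\left(-1\right) 6 + 5\right)^{2} + \sqrt{2} \sqrt{0^{2}}} \left(-114\right) 29} = \frac{1}{\sqrt{\left(-6 + 5\right)^{2} + \sqrt{2} \sqrt{0}} \left(-114\right) 29} = \frac{1}{\sqrt{\left(-1\right)^{2} + \sqrt{2} \cdot 0} \left(-114\right) 29} = \frac{1}{\sqrt{1 + 0} \left(-114\right) 29} = \frac{1}{\sqrt{1} \left(-114\right) 29} = \frac{1}{1 \left(-114\right) 29} = \frac{1}{\left(-114\right) 29} = \frac{1}{-3306} = - \frac{1}{3306}$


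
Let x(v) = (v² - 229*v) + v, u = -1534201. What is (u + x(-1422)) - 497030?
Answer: 315069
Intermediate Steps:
x(v) = v² - 228*v
(u + x(-1422)) - 497030 = (-1534201 - 1422*(-228 - 1422)) - 497030 = (-1534201 - 1422*(-1650)) - 497030 = (-1534201 + 2346300) - 497030 = 812099 - 497030 = 315069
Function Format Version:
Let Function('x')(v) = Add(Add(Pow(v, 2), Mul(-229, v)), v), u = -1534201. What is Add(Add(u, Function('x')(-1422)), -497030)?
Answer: 315069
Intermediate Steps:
Function('x')(v) = Add(Pow(v, 2), Mul(-228, v))
Add(Add(u, Function('x')(-1422)), -497030) = Add(Add(-1534201, Mul(-1422, Add(-228, -1422))), -497030) = Add(Add(-1534201, Mul(-1422, -1650)), -497030) = Add(Add(-1534201, 2346300), -497030) = Add(812099, -497030) = 315069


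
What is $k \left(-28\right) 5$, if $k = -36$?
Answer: $5040$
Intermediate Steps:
$k \left(-28\right) 5 = \left(-36\right) \left(-28\right) 5 = 1008 \cdot 5 = 5040$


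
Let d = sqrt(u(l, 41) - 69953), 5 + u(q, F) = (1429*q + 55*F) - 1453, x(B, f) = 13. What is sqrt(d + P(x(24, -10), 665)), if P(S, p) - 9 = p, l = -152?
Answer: sqrt(674 + 2*I*sqrt(71591)) ≈ 27.7 + 9.6593*I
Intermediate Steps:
P(S, p) = 9 + p
u(q, F) = -1458 + 55*F + 1429*q (u(q, F) = -5 + ((1429*q + 55*F) - 1453) = -5 + ((55*F + 1429*q) - 1453) = -5 + (-1453 + 55*F + 1429*q) = -1458 + 55*F + 1429*q)
d = 2*I*sqrt(71591) (d = sqrt((-1458 + 55*41 + 1429*(-152)) - 69953) = sqrt((-1458 + 2255 - 217208) - 69953) = sqrt(-216411 - 69953) = sqrt(-286364) = 2*I*sqrt(71591) ≈ 535.13*I)
sqrt(d + P(x(24, -10), 665)) = sqrt(2*I*sqrt(71591) + (9 + 665)) = sqrt(2*I*sqrt(71591) + 674) = sqrt(674 + 2*I*sqrt(71591))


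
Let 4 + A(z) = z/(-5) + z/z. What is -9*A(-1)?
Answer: 126/5 ≈ 25.200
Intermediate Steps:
A(z) = -3 - z/5 (A(z) = -4 + (z/(-5) + z/z) = -4 + (z*(-⅕) + 1) = -4 + (-z/5 + 1) = -4 + (1 - z/5) = -3 - z/5)
-9*A(-1) = -9*(-3 - ⅕*(-1)) = -9*(-3 + ⅕) = -9*(-14/5) = 126/5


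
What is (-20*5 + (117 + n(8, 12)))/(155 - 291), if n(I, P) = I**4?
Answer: -4113/136 ≈ -30.243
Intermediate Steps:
(-20*5 + (117 + n(8, 12)))/(155 - 291) = (-20*5 + (117 + 8**4))/(155 - 291) = (-100 + (117 + 4096))/(-136) = (-100 + 4213)*(-1/136) = 4113*(-1/136) = -4113/136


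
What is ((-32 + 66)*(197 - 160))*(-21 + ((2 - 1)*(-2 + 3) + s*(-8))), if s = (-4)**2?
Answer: -186184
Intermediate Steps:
s = 16
((-32 + 66)*(197 - 160))*(-21 + ((2 - 1)*(-2 + 3) + s*(-8))) = ((-32 + 66)*(197 - 160))*(-21 + ((2 - 1)*(-2 + 3) + 16*(-8))) = (34*37)*(-21 + (1*1 - 128)) = 1258*(-21 + (1 - 128)) = 1258*(-21 - 127) = 1258*(-148) = -186184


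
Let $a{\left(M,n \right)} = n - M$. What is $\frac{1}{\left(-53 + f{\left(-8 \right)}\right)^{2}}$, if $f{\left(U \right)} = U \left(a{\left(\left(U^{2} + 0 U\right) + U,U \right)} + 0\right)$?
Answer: $\frac{1}{210681} \approx 4.7465 \cdot 10^{-6}$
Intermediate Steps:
$f{\left(U \right)} = - U^{3}$ ($f{\left(U \right)} = U \left(\left(U - \left(\left(U^{2} + 0 U\right) + U\right)\right) + 0\right) = U \left(\left(U - \left(\left(U^{2} + 0\right) + U\right)\right) + 0\right) = U \left(\left(U - \left(U^{2} + U\right)\right) + 0\right) = U \left(\left(U - \left(U + U^{2}\right)\right) + 0\right) = U \left(- U^{2} + 0\right) = U \left(- U^{2}\right) = - U^{3}$)
$\frac{1}{\left(-53 + f{\left(-8 \right)}\right)^{2}} = \frac{1}{\left(-53 - \left(-8\right)^{3}\right)^{2}} = \frac{1}{\left(-53 - -512\right)^{2}} = \frac{1}{\left(-53 + 512\right)^{2}} = \frac{1}{459^{2}} = \frac{1}{210681}$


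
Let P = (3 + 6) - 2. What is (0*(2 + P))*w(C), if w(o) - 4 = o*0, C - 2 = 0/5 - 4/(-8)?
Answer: 0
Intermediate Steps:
P = 7 (P = 9 - 2 = 7)
C = 5/2 (C = 2 + (0/5 - 4/(-8)) = 2 + (0*(1/5) - 4*(-1/8)) = 2 + (0 + 1/2) = 2 + 1/2 = 5/2 ≈ 2.5000)
w(o) = 4 (w(o) = 4 + o*0 = 4 + 0 = 4)
(0*(2 + P))*w(C) = (0*(2 + 7))*4 = (0*9)*4 = 0*4 = 0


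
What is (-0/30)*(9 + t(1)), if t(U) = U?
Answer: 0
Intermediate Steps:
(-0/30)*(9 + t(1)) = (-0/30)*(9 + 1) = -0/30*10 = -36*0*10 = 0*10 = 0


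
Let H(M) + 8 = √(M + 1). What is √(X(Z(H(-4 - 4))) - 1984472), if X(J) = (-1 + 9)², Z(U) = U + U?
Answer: 2*I*√496102 ≈ 1408.7*I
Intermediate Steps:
H(M) = -8 + √(1 + M) (H(M) = -8 + √(M + 1) = -8 + √(1 + M))
Z(U) = 2*U
X(J) = 64 (X(J) = 8² = 64)
√(X(Z(H(-4 - 4))) - 1984472) = √(64 - 1984472) = √(-1984408) = 2*I*√496102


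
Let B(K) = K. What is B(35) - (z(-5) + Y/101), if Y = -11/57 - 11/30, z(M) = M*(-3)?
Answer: 1151719/57570 ≈ 20.006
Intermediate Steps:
z(M) = -3*M
Y = -319/570 (Y = -11*1/57 - 11*1/30 = -11/57 - 11/30 = -319/570 ≈ -0.55965)
B(35) - (z(-5) + Y/101) = 35 - (-3*(-5) - 319/570/101) = 35 - (15 - 319/570*1/101) = 35 - (15 - 319/57570) = 35 - 1*863231/57570 = 35 - 863231/57570 = 1151719/57570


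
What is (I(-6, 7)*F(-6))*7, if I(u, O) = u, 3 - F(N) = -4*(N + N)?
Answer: 1890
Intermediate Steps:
F(N) = 3 + 8*N (F(N) = 3 - (-4)*(N + N) = 3 - (-4)*2*N = 3 - (-8)*N = 3 + 8*N)
(I(-6, 7)*F(-6))*7 = -6*(3 + 8*(-6))*7 = -6*(3 - 48)*7 = -6*(-45)*7 = 270*7 = 1890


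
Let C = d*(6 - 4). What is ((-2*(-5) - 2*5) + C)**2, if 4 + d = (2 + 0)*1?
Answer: 16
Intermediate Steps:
d = -2 (d = -4 + (2 + 0)*1 = -4 + 2*1 = -4 + 2 = -2)
C = -4 (C = -2*(6 - 4) = -2*2 = -4)
((-2*(-5) - 2*5) + C)**2 = ((-2*(-5) - 2*5) - 4)**2 = ((10 - 10) - 4)**2 = (0 - 4)**2 = (-4)**2 = 16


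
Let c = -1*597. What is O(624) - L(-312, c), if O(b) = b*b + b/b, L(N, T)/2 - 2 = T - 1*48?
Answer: 390663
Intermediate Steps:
c = -597
L(N, T) = -92 + 2*T (L(N, T) = 4 + 2*(T - 1*48) = 4 + 2*(T - 48) = 4 + 2*(-48 + T) = 4 + (-96 + 2*T) = -92 + 2*T)
O(b) = 1 + b**2 (O(b) = b**2 + 1 = 1 + b**2)
O(624) - L(-312, c) = (1 + 624**2) - (-92 + 2*(-597)) = (1 + 389376) - (-92 - 1194) = 389377 - 1*(-1286) = 389377 + 1286 = 390663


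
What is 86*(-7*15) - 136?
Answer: -9166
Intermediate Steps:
86*(-7*15) - 136 = 86*(-105) - 136 = -9030 - 136 = -9166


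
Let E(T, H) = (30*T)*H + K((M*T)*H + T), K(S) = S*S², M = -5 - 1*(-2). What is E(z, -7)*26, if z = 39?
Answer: 16422133572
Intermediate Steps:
M = -3 (M = -5 + 2 = -3)
K(S) = S³
E(T, H) = (T - 3*H*T)³ + 30*H*T (E(T, H) = (30*T)*H + ((-3*T)*H + T)³ = 30*H*T + (-3*H*T + T)³ = 30*H*T + (T - 3*H*T)³ = (T - 3*H*T)³ + 30*H*T)
E(z, -7)*26 = (39*(30*(-7) + 39²*(1 - 3*(-7))³))*26 = (39*(-210 + 1521*(1 + 21)³))*26 = (39*(-210 + 1521*22³))*26 = (39*(-210 + 1521*10648))*26 = (39*(-210 + 16195608))*26 = (39*16195398)*26 = 631620522*26 = 16422133572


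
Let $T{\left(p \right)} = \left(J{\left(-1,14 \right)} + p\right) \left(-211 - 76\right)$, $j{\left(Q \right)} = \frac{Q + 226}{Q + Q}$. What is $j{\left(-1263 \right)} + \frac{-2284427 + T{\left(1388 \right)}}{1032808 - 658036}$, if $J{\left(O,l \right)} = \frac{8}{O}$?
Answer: $- \frac{1063711933}{157779012} \approx -6.7418$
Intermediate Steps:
$j{\left(Q \right)} = \frac{226 + Q}{2 Q}$
$T{\left(p \right)} = 2296 - 287 p$ ($T{\left(p \right)} = \left(\frac{8}{-1} + p\right) \left(-211 - 76\right) = \left(8 \left(-1\right) + p\right) \left(-287\right) = \left(-8 + p\right) \left(-287\right) = 2296 - 287 p$)
$j{\left(-1263 \right)} + \frac{-2284427 + T{\left(1388 \right)}}{1032808 - 658036} = \frac{226 - 1263}{2 \left(-1263\right)} + \frac{-2284427 + \left(2296 - 398356\right)}{1032808 - 658036} = \frac{1}{2} \left(- \frac{1}{1263}\right) \left(-1037\right) + \frac{-2284427 + \left(2296 - 398356\right)}{374772} = \frac{1037}{2526} + \left(-2284427 - 396060\right) \frac{1}{374772} = \frac{1037}{2526} - \frac{2680487}{374772} = - \frac{1063711933}{157779012}$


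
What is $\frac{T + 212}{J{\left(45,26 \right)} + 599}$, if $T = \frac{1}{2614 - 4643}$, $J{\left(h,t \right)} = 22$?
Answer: $\frac{430147}{1260009} \approx 0.34138$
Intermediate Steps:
$T = - \frac{1}{2029}$ ($T = \frac{1}{-2029} = - \frac{1}{2029} \approx -0.00049285$)
$\frac{T + 212}{J{\left(45,26 \right)} + 599} = \frac{- \frac{1}{2029} + 212}{22 + 599} = \frac{430147}{2029 \cdot 621} = \frac{430147}{2029} \cdot \frac{1}{621} = \frac{430147}{1260009}$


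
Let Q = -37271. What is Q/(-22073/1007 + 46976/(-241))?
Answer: 9045187177/52624425 ≈ 171.88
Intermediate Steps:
Q/(-22073/1007 + 46976/(-241)) = -37271/(-22073/1007 + 46976/(-241)) = -37271/(-22073*1/1007 + 46976*(-1/241)) = -37271/(-22073/1007 - 46976/241) = -37271/(-52624425/242687) = -37271*(-242687/52624425) = 9045187177/52624425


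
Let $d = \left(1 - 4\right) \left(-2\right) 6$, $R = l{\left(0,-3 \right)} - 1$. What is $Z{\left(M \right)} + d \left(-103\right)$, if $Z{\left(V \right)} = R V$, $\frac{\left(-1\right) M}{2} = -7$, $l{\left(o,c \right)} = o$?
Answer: $-3722$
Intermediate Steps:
$M = 14$ ($M = \left(-2\right) \left(-7\right) = 14$)
$R = -1$ ($R = 0 - 1 = -1$)
$Z{\left(V \right)} = - V$
$d = 36$ ($d = \left(-3\right) \left(-2\right) 6 = 6 \cdot 6 = 36$)
$Z{\left(M \right)} + d \left(-103\right) = \left(-1\right) 14 + 36 \left(-103\right) = -14 - 3708 = -3722$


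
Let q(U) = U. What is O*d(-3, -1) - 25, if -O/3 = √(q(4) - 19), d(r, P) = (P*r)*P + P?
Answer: -25 + 12*I*√15 ≈ -25.0 + 46.476*I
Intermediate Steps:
d(r, P) = P + r*P² (d(r, P) = r*P² + P = P + r*P²)
O = -3*I*√15 (O = -3*√(4 - 19) = -3*I*√15 ≈ -11.619*I)
O*d(-3, -1) - 25 = (-3*I*√15)*(-(1 - 1*(-3))) - 25 = (-3*I*√15)*(-(1 + 3)) - 25 = (-3*I*√15)*(-1*4) - 25 = -3*I*√15*(-4) - 25 = 12*I*√15 - 25 = -25 + 12*I*√15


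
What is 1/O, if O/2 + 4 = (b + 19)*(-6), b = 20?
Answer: -1/476 ≈ -0.0021008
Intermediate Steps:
O = -476 (O = -8 + 2*((20 + 19)*(-6)) = -8 + 2*(39*(-6)) = -8 + 2*(-234) = -8 - 468 = -476)
1/O = 1/(-476) = -1/476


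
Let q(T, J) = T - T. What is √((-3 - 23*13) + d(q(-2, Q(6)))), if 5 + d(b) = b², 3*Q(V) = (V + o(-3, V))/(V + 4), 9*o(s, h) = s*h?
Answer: I*√307 ≈ 17.521*I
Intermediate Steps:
o(s, h) = h*s/9 (o(s, h) = (s*h)/9 = (h*s)/9 = h*s/9)
Q(V) = 2*V/(9*(4 + V)) (Q(V) = ((V + (⅑)*V*(-3))/(V + 4))/3 = ((V - V/3)/(4 + V))/3 = ((2*V/3)/(4 + V))/3 = (2*V/(3*(4 + V)))/3 = 2*V/(9*(4 + V)))
q(T, J) = 0
d(b) = -5 + b²
√((-3 - 23*13) + d(q(-2, Q(6)))) = √((-3 - 23*13) + (-5 + 0²)) = √((-3 - 299) + (-5 + 0)) = √(-302 - 5) = √(-307) = I*√307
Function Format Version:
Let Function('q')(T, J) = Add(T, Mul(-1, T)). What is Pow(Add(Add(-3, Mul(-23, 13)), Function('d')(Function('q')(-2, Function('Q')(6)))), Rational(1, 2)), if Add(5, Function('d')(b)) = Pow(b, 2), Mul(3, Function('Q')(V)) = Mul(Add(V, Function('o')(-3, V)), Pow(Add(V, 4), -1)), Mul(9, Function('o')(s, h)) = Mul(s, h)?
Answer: Mul(I, Pow(307, Rational(1, 2))) ≈ Mul(17.521, I)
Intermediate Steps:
Function('o')(s, h) = Mul(Rational(1, 9), h, s) (Function('o')(s, h) = Mul(Rational(1, 9), Mul(s, h)) = Mul(Rational(1, 9), Mul(h, s)) = Mul(Rational(1, 9), h, s))
Function('Q')(V) = Mul(Rational(2, 9), V, Pow(Add(4, V), -1)) (Function('Q')(V) = Mul(Rational(1, 3), Mul(Add(V, Mul(Rational(1, 9), V, -3)), Pow(Add(V, 4), -1))) = Mul(Rational(1, 3), Mul(Add(V, Mul(Rational(-1, 3), V)), Pow(Add(4, V), -1))) = Mul(Rational(1, 3), Mul(Mul(Rational(2, 3), V), Pow(Add(4, V), -1))) = Mul(Rational(1, 3), Mul(Rational(2, 3), V, Pow(Add(4, V), -1))) = Mul(Rational(2, 9), V, Pow(Add(4, V), -1)))
Function('q')(T, J) = 0
Function('d')(b) = Add(-5, Pow(b, 2))
Pow(Add(Add(-3, Mul(-23, 13)), Function('d')(Function('q')(-2, Function('Q')(6)))), Rational(1, 2)) = Pow(Add(Add(-3, Mul(-23, 13)), Add(-5, Pow(0, 2))), Rational(1, 2)) = Pow(Add(Add(-3, -299), Add(-5, 0)), Rational(1, 2)) = Pow(Add(-302, -5), Rational(1, 2)) = Pow(-307, Rational(1, 2)) = Mul(I, Pow(307, Rational(1, 2)))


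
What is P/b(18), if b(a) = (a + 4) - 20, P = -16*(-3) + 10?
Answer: 29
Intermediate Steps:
P = 58 (P = 48 + 10 = 58)
b(a) = -16 + a (b(a) = (4 + a) - 20 = -16 + a)
P/b(18) = 58/(-16 + 18) = 58/2 = 58*(½) = 29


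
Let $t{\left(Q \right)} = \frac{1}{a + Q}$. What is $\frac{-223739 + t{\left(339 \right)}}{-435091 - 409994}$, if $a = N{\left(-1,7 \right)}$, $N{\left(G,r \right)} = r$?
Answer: $\frac{77413693}{292399410} \approx 0.26475$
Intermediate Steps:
$a = 7$
$t{\left(Q \right)} = \frac{1}{7 + Q}$
$\frac{-223739 + t{\left(339 \right)}}{-435091 - 409994} = \frac{-223739 + \frac{1}{7 + 339}}{-435091 - 409994} = \frac{-223739 + \frac{1}{346}}{-845085} = \left(-223739 + \frac{1}{346}\right) \left(- \frac{1}{845085}\right) = \left(- \frac{77413693}{346}\right) \left(- \frac{1}{845085}\right) = \frac{77413693}{292399410}$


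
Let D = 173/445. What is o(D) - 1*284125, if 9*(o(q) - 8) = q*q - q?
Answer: -506360467381/1782225 ≈ -2.8412e+5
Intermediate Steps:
D = 173/445 (D = 173*(1/445) = 173/445 ≈ 0.38876)
o(q) = 8 - q/9 + q**2/9 (o(q) = 8 + (q*q - q)/9 = 8 + (q**2 - q)/9 = 8 + (-q/9 + q**2/9) = 8 - q/9 + q**2/9)
o(D) - 1*284125 = (8 - 1/9*173/445 + (173/445)**2/9) - 1*284125 = (8 - 173/4005 + (1/9)*(29929/198025)) - 284125 = (8 - 173/4005 + 29929/1782225) - 284125 = 14210744/1782225 - 284125 = -506360467381/1782225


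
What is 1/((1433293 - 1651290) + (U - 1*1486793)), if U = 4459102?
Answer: 1/2754312 ≈ 3.6307e-7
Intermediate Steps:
1/((1433293 - 1651290) + (U - 1*1486793)) = 1/((1433293 - 1651290) + (4459102 - 1*1486793)) = 1/(-217997 + (4459102 - 1486793)) = 1/(-217997 + 2972309) = 1/2754312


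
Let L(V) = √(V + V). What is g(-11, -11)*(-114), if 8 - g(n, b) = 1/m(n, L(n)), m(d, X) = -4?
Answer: -1881/2 ≈ -940.50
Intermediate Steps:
L(V) = √2*√V (L(V) = √(2*V) = √2*√V)
g(n, b) = 33/4 (g(n, b) = 8 - 1/(-4) = 8 - 1*(-¼) = 8 + ¼ = 33/4)
g(-11, -11)*(-114) = (33/4)*(-114) = -1881/2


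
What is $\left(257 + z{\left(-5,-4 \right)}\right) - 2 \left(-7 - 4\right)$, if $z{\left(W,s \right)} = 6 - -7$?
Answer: $292$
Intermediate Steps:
$z{\left(W,s \right)} = 13$ ($z{\left(W,s \right)} = 6 + 7 = 13$)
$\left(257 + z{\left(-5,-4 \right)}\right) - 2 \left(-7 - 4\right) = \left(257 + 13\right) - 2 \left(-7 - 4\right) = 270 - -22 = 270 + 22 = 292$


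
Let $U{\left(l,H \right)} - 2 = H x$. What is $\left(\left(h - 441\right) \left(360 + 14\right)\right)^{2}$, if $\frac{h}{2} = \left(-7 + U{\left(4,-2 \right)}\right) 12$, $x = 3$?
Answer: $69521868900$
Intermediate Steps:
$U{\left(l,H \right)} = 2 + 3 H$ ($U{\left(l,H \right)} = 2 + H 3 = 2 + 3 H$)
$h = -264$ ($h = 2 \left(-7 + \left(2 + 3 \left(-2\right)\right)\right) 12 = 2 \left(-7 + \left(2 - 6\right)\right) 12 = 2 \left(-7 - 4\right) 12 = 2 \left(\left(-11\right) 12\right) = 2 \left(-132\right) = -264$)
$\left(\left(h - 441\right) \left(360 + 14\right)\right)^{2} = \left(\left(-264 - 441\right) \left(360 + 14\right)\right)^{2} = \left(\left(-705\right) 374\right)^{2} = \left(-263670\right)^{2} = 69521868900$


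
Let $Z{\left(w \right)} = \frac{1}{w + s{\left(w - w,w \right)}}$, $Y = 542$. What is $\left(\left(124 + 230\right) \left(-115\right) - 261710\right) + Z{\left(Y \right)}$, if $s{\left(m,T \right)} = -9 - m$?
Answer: $- \frac{161189859}{533} \approx -3.0242 \cdot 10^{5}$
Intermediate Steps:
$Z{\left(w \right)} = \frac{1}{-9 + w}$ ($Z{\left(w \right)} = \frac{1}{w - 9} = \frac{1}{-9 + w}$)
$\left(\left(124 + 230\right) \left(-115\right) - 261710\right) + Z{\left(Y \right)} = \left(\left(124 + 230\right) \left(-115\right) - 261710\right) + \frac{1}{-9 + 542} = \left(354 \left(-115\right) - 261710\right) + \frac{1}{533} = \left(-40710 - 261710\right) + \frac{1}{533} = -302420 + \frac{1}{533} = - \frac{161189859}{533}$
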